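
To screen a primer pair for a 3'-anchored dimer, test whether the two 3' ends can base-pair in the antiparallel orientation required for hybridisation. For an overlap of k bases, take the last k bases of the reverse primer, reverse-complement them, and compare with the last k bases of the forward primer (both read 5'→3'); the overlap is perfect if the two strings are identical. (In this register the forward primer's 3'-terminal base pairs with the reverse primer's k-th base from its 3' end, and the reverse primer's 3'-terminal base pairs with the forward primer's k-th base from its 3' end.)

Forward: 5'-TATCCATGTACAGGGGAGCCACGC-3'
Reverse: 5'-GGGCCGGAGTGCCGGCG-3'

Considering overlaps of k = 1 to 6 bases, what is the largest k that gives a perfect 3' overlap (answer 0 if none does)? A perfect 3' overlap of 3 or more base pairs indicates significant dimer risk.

Longest perfect overlap: 3 complementary base pairs; significant dimer risk (threshold 3).

Last 6 bases (5'→3') — forward …CCACGC, reverse …CCGGCG.
Reverse complement of the reverse primer's last 6 bases: CGCCGG; its first k bases are the reverse complement of the reverse primer's last k bases, so a perfect k-base overlap needs the forward primer's last k bases to equal them.
Comparing (forward last k vs required): k=1: C vs C ✓; k=2: GC vs CG ✗; k=3: CGC vs CGC ✓; k=4: ACGC vs CGCC ✗; k=5: CACGC vs CGCCG ✗; k=6: CCACGC vs CGCCGG ✗.
Perfect overlaps at k = 1, 3; the largest is 3.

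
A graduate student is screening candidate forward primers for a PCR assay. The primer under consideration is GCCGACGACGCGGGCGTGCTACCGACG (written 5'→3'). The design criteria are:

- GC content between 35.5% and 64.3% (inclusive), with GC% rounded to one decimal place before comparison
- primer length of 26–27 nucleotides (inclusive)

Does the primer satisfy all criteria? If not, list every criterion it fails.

Base counts: A=4, T=2, G=11, C=10 (length 27).
GC content: GC 21/27 = 77.8%, outside 35.5–64.3% ✗
length: length 27 ✓

Fails: GC content.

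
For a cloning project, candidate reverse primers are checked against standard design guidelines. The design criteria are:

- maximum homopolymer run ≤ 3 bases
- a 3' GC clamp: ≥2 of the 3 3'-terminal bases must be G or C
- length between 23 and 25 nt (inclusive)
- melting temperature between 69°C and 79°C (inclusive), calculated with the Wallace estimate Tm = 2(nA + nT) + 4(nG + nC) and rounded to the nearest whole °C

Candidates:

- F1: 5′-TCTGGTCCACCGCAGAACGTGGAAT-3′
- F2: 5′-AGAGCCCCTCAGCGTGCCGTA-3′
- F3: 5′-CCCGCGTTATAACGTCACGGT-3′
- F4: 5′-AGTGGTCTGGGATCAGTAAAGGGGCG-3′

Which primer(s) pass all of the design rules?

None of the candidates satisfy all criteria.

F1 (25 nt, A=6 T=5 G=7 C=7): longest run = 2 ✓; 3' end AAT has 0 G/C, need ≥2 ✗; length 25 ✓; Tm = 2·11 + 4·14 = 78°C ✓ — fails.
F2 (21 nt, A=4 T=3 G=6 C=8): longest run = 4, exceeds 3 ✗; 3' end GTA has 1 G/C, need ≥2 ✗; length 21, outside 23–25 ✗; Tm = 2·7 + 4·14 = 70°C ✓ — fails.
F3 (21 nt, A=4 T=5 G=5 C=7): longest run = 3 ✓; 3' end GGT has 2 G/C ✓; length 21, outside 23–25 ✗; Tm = 2·9 + 4·12 = 66°C, outside 69–79°C ✗ — fails.
F4 (26 nt, A=6 T=5 G=12 C=3): longest run = 4, exceeds 3 ✗; 3' end GCG has 3 G/C ✓; length 26, outside 23–25 ✗; Tm = 2·11 + 4·15 = 82°C, outside 69–79°C ✗ — fails.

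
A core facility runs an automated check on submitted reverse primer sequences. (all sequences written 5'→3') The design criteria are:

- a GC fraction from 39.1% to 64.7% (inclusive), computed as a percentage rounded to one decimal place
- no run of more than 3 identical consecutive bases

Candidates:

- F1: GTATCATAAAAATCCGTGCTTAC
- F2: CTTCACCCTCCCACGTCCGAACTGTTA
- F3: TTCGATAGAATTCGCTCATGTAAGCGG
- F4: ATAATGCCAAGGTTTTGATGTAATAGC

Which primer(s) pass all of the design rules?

F2 and F3.

F1 (23 nt, A=8 T=7 G=3 C=5): GC 8/23 = 34.8%, outside 39.1–64.7% ✗; longest run = 5, exceeds 3 ✗ — fails.
F2 (27 nt, A=5 T=7 G=3 C=12): GC 15/27 = 55.6% ✓; longest run = 3 ✓ — passes.
F3 (27 nt, A=7 T=8 G=7 C=5): GC 12/27 = 44.4% ✓; longest run = 2 ✓ — passes.
F4 (27 nt, A=9 T=9 G=6 C=3): GC 9/27 = 33.3%, outside 39.1–64.7% ✗; longest run = 4, exceeds 3 ✗ — fails.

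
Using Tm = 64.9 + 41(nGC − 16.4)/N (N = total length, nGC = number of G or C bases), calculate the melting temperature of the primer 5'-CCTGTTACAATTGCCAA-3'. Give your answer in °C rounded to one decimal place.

42.2°C

Base counts: A=5, T=5, G=2, C=5; G+C = 7, N = 17.
Tm = 64.9 + 41·(7 − 16.4)/17 = 64.9 + -385.40/17 = 42.2°C.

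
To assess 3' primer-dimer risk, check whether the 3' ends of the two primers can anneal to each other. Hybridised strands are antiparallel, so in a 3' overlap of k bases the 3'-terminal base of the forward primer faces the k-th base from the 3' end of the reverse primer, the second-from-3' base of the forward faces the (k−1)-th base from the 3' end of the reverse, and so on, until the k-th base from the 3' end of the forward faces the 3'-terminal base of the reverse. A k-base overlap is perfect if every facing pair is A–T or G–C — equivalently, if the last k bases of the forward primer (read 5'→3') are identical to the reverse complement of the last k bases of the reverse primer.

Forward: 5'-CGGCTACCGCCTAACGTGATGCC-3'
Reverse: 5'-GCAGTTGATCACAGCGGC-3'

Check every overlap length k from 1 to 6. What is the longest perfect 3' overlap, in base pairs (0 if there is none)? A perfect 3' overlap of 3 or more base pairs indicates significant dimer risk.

Longest perfect overlap: 3 complementary base pairs; significant dimer risk (threshold 3).

Last 6 bases (5'→3') — forward …GATGCC, reverse …AGCGGC.
Reverse complement of the reverse primer's last 6 bases: GCCGCT; its first k bases are the reverse complement of the reverse primer's last k bases, so a perfect k-base overlap needs the forward primer's last k bases to equal them.
Comparing (forward last k vs required): k=1: C vs G ✗; k=2: CC vs GC ✗; k=3: GCC vs GCC ✓; k=4: TGCC vs GCCG ✗; k=5: ATGCC vs GCCGC ✗; k=6: GATGCC vs GCCGCT ✗.
Only k = 3 is perfect, so the longest perfect 3' overlap is 3.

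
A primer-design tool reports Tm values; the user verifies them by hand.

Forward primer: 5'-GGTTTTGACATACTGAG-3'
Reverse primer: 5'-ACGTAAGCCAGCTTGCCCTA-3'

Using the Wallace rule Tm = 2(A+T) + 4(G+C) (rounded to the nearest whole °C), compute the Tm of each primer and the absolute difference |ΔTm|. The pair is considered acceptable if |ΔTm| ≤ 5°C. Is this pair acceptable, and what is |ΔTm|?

|ΔTm| = 14°C; the pair is not acceptable.

Forward: A=4 T=6 G=5 C=2 → Tm = 2·10 + 4·7 = 48°C.
Reverse: A=5 T=4 G=4 C=7 → Tm = 2·9 + 4·11 = 62°C.
|ΔTm| = |48 − 62| = 14°C, > 5°C.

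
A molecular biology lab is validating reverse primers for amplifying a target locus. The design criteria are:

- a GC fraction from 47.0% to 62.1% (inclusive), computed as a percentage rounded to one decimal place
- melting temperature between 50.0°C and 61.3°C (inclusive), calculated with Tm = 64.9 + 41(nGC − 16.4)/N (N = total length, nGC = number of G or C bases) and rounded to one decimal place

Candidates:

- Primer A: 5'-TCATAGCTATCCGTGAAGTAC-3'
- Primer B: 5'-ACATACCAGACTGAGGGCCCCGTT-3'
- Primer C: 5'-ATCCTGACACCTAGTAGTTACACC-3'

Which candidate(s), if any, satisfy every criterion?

Primer A (21 nt, A=6 T=6 G=4 C=5): GC 9/21 = 42.9%, outside 47.0–62.1% ✗; Tm = 64.9 + 41·(9 − 16.4)/21 = 50.5°C ✓ — fails.
Primer B (24 nt, A=6 T=4 G=6 C=8): GC 14/24 = 58.3% ✓; Tm = 64.9 + 41·(14 − 16.4)/24 = 60.8°C ✓ — passes.
Primer C (24 nt, A=7 T=6 G=3 C=8): GC 11/24 = 45.8%, outside 47.0–62.1% ✗; Tm = 64.9 + 41·(11 − 16.4)/24 = 55.7°C ✓ — fails.

Primer B only.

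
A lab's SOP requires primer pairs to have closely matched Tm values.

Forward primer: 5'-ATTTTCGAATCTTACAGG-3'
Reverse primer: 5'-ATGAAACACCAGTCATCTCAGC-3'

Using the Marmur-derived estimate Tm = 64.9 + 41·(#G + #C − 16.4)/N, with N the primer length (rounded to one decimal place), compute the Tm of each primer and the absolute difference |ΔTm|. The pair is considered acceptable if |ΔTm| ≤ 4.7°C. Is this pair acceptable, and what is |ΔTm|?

|ΔTm| = 11.8°C; the pair is not acceptable.

Forward: G+C = 6, N = 18 → Tm = 64.9 + 41·(6 − 16.4)/18 = 41.2°C.
Reverse: G+C = 10, N = 22 → Tm = 64.9 + 41·(10 − 16.4)/22 = 53.0°C.
|ΔTm| = |41.2 − 53.0| = 11.8°C, > 4.7°C.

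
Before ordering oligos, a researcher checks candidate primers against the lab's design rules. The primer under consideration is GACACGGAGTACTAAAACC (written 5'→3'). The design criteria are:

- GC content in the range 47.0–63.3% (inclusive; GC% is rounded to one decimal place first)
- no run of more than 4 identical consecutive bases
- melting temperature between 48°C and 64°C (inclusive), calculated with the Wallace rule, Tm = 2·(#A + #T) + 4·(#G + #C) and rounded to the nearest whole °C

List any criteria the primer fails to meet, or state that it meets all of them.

Meets all criteria.

Base counts: A=8, T=2, G=4, C=5 (length 19).
GC content: GC 9/19 = 47.4% ✓
homopolymer run: longest run = 4 ✓
Tm: Tm = 2·10 + 4·9 = 56°C ✓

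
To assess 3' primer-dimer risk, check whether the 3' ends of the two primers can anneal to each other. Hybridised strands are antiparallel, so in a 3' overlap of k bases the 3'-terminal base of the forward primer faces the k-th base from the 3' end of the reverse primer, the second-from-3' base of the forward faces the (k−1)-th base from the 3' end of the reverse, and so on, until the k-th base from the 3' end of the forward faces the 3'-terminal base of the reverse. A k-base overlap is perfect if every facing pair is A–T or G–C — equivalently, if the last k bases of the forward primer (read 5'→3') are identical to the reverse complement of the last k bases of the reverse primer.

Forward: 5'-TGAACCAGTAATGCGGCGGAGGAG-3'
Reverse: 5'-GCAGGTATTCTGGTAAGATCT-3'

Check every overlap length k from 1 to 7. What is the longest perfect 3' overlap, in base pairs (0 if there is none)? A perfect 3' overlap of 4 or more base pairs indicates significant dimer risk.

Longest perfect overlap: 2 complementary base pairs; below the dimer-risk threshold (threshold 4).

Last 7 bases (5'→3') — forward …GGAGGAG, reverse …AAGATCT.
Reverse complement of the reverse primer's last 7 bases: AGATCTT; its first k bases are the reverse complement of the reverse primer's last k bases, so a perfect k-base overlap needs the forward primer's last k bases to equal them.
Comparing (forward last k vs required): k=1: G vs A ✗; k=2: AG vs AG ✓; k=3: GAG vs AGA ✗; k=4: GGAG vs AGAT ✗; k=5: AGGAG vs AGATC ✗; k=6: GAGGAG vs AGATCT ✗; k=7: GGAGGAG vs AGATCTT ✗.
Only k = 2 is perfect, so the longest perfect 3' overlap is 2.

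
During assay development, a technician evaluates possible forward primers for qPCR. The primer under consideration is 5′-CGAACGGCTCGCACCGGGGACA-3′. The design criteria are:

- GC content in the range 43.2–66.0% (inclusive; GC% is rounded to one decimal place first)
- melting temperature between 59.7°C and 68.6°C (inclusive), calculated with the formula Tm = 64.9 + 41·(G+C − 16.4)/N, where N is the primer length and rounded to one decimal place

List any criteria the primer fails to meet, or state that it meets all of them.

Base counts: A=5, T=1, G=8, C=8 (length 22).
GC content: GC 16/22 = 72.7%, outside 43.2–66.0% ✗
Tm: Tm = 64.9 + 41·(16 − 16.4)/22 = 64.2°C ✓

Fails: GC content.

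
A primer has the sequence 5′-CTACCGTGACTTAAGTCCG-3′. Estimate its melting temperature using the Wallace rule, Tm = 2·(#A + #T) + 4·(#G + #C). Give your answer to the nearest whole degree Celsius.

Base counts: A=4, T=5, G=4, C=6 (length 19).
Tm = 2·(4+5) + 4·(4+6) = 2·9 + 4·10 = 18 + 40 = 58°C.

58°C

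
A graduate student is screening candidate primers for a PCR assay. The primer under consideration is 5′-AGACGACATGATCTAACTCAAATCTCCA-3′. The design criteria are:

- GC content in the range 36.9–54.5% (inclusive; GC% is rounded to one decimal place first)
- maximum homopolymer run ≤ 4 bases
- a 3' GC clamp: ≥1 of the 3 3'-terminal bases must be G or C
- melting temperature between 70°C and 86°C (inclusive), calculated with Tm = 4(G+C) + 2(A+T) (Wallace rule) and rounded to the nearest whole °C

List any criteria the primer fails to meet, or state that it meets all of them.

Meets all criteria.

Base counts: A=11, T=6, G=3, C=8 (length 28).
GC content: GC 11/28 = 39.3% ✓
homopolymer run: longest run = 3 ✓
GC clamp: 3' end CCA has 2 G/C ✓
Tm: Tm = 2·17 + 4·11 = 78°C ✓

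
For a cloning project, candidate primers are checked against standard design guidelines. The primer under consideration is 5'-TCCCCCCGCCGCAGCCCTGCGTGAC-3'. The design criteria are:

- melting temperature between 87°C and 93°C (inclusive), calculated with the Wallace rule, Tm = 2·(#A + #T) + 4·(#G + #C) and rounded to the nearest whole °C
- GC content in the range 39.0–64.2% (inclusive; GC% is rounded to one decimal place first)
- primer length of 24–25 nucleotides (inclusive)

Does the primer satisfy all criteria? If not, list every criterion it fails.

Base counts: A=2, T=3, G=6, C=14 (length 25).
Tm: Tm = 2·5 + 4·20 = 90°C ✓
GC content: GC 20/25 = 80.0%, outside 39.0–64.2% ✗
length: length 25 ✓

Fails: GC content.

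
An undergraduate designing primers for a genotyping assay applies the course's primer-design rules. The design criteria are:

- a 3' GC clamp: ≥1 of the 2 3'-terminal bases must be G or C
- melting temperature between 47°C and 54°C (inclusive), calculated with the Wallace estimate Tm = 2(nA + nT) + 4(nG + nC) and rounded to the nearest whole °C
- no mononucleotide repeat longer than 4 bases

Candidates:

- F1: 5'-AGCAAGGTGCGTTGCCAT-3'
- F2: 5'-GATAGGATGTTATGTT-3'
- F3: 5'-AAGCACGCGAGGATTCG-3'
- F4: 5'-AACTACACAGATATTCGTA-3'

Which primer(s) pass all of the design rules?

F1 (18 nt, A=4 T=4 G=6 C=4): 3' end AT has 0 G/C, need ≥1 ✗; Tm = 2·8 + 4·10 = 56°C, outside 47–54°C ✗; longest run = 2 ✓ — fails.
F2 (16 nt, A=4 T=7 G=5 C=0): 3' end TT has 0 G/C, need ≥1 ✗; Tm = 2·11 + 4·5 = 42°C, outside 47–54°C ✗; longest run = 2 ✓ — fails.
F3 (17 nt, A=5 T=2 G=6 C=4): 3' end CG has 2 G/C ✓; Tm = 2·7 + 4·10 = 54°C ✓; longest run = 2 ✓ — passes.
F4 (19 nt, A=8 T=5 G=2 C=4): 3' end TA has 0 G/C, need ≥1 ✗; Tm = 2·13 + 4·6 = 50°C ✓; longest run = 2 ✓ — fails.

F3 only.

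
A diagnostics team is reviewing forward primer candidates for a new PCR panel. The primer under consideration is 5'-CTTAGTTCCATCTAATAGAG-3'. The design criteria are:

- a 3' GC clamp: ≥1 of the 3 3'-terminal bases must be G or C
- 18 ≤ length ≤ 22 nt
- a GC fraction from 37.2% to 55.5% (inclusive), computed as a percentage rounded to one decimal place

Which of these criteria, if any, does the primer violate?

Fails: GC content.

Base counts: A=6, T=7, G=3, C=4 (length 20).
GC clamp: 3' end GAG has 2 G/C ✓
length: length 20 ✓
GC content: GC 7/20 = 35.0%, outside 37.2–55.5% ✗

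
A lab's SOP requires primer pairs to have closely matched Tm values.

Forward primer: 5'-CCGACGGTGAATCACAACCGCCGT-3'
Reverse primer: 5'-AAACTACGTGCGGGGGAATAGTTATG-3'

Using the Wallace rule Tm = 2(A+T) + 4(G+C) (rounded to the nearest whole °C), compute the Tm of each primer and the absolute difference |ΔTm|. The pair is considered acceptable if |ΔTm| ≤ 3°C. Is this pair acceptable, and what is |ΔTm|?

Forward: A=6 T=3 G=6 C=9 → Tm = 2·9 + 4·15 = 78°C.
Reverse: A=8 T=6 G=9 C=3 → Tm = 2·14 + 4·12 = 76°C.
|ΔTm| = |78 − 76| = 2°C, ≤ 3°C.

|ΔTm| = 2°C; the pair is acceptable.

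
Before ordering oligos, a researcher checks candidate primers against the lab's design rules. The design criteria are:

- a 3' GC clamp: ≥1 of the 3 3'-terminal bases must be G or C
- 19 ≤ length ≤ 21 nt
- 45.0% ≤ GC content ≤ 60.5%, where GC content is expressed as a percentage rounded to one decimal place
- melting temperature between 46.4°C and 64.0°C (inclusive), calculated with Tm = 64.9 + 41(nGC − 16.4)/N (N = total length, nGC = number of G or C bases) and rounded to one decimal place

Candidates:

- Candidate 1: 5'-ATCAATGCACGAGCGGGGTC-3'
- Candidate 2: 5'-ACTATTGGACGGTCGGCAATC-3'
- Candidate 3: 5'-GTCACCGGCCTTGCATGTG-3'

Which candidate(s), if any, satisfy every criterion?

Candidate 1 and Candidate 2.

Candidate 1 (20 nt, A=5 T=3 G=7 C=5): 3' end GTC has 2 G/C ✓; length 20 ✓; GC 12/20 = 60.0% ✓; Tm = 64.9 + 41·(12 − 16.4)/20 = 55.9°C ✓ — passes.
Candidate 2 (21 nt, A=5 T=5 G=6 C=5): 3' end ATC has 1 G/C ✓; length 21 ✓; GC 11/21 = 52.4% ✓; Tm = 64.9 + 41·(11 − 16.4)/21 = 54.4°C ✓ — passes.
Candidate 3 (19 nt, A=2 T=5 G=6 C=6): 3' end GTG has 2 G/C ✓; length 19 ✓; GC 12/19 = 63.2%, outside 45.0–60.5% ✗; Tm = 64.9 + 41·(12 − 16.4)/19 = 55.4°C ✓ — fails.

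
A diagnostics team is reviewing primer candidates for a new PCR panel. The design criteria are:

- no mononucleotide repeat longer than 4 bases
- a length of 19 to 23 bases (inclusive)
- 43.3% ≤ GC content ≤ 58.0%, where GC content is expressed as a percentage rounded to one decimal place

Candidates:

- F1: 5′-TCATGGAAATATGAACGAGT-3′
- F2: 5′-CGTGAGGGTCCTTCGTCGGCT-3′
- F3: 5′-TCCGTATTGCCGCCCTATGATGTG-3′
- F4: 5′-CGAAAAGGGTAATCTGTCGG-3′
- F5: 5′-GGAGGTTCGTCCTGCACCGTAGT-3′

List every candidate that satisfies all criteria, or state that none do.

F1 (20 nt, A=8 T=5 G=5 C=2): longest run = 3 ✓; length 20 ✓; GC 7/20 = 35.0%, outside 43.3–58.0% ✗ — fails.
F2 (21 nt, A=1 T=6 G=8 C=6): longest run = 3 ✓; length 21 ✓; GC 14/21 = 66.7%, outside 43.3–58.0% ✗ — fails.
F3 (24 nt, A=3 T=8 G=6 C=7): longest run = 3 ✓; length 24, outside 19–23 ✗; GC 13/24 = 54.2% ✓ — fails.
F4 (20 nt, A=6 T=4 G=7 C=3): longest run = 4 ✓; length 20 ✓; GC 10/20 = 50.0% ✓ — passes.
F5 (23 nt, A=3 T=6 G=8 C=6): longest run = 2 ✓; length 23 ✓; GC 14/23 = 60.9%, outside 43.3–58.0% ✗ — fails.

F4 only.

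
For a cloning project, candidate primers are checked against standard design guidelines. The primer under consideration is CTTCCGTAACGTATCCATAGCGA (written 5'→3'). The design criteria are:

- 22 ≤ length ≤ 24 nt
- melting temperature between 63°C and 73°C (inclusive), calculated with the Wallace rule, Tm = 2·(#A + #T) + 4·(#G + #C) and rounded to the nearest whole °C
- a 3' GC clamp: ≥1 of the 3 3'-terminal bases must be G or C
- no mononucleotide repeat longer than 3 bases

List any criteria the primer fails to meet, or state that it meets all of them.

Meets all criteria.

Base counts: A=6, T=6, G=4, C=7 (length 23).
length: length 23 ✓
Tm: Tm = 2·12 + 4·11 = 68°C ✓
GC clamp: 3' end CGA has 2 G/C ✓
homopolymer run: longest run = 2 ✓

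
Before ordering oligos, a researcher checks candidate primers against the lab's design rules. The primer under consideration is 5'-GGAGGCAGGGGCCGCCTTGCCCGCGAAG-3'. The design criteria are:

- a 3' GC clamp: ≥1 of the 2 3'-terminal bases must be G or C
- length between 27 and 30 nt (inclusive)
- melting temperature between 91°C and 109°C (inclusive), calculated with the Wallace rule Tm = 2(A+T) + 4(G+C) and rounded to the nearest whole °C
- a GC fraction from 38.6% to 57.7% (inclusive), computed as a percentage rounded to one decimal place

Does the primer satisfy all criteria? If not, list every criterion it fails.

Base counts: A=4, T=2, G=13, C=9 (length 28).
GC clamp: 3' end AG has 1 G/C ✓
length: length 28 ✓
Tm: Tm = 2·6 + 4·22 = 100°C ✓
GC content: GC 22/28 = 78.6%, outside 38.6–57.7% ✗

Fails: GC content.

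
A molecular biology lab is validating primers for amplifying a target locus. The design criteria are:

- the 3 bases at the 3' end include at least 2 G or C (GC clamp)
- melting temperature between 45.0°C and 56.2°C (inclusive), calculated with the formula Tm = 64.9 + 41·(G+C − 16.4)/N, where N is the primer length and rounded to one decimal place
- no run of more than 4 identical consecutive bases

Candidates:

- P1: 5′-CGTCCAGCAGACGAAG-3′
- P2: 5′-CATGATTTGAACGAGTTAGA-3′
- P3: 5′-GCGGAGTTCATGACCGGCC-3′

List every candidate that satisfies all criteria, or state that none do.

P1 (16 nt, A=5 T=1 G=5 C=5): 3' end AAG has 1 G/C, need ≥2 ✗; Tm = 64.9 + 41·(10 − 16.4)/16 = 48.5°C ✓; longest run = 2 ✓ — fails.
P2 (20 nt, A=7 T=6 G=5 C=2): 3' end AGA has 1 G/C, need ≥2 ✗; Tm = 64.9 + 41·(7 − 16.4)/20 = 45.6°C ✓; longest run = 3 ✓ — fails.
P3 (19 nt, A=3 T=3 G=7 C=6): 3' end GCC has 3 G/C ✓; Tm = 64.9 + 41·(13 − 16.4)/19 = 57.6°C, outside 45.0–56.2°C ✗; longest run = 2 ✓ — fails.

None of the candidates satisfy all criteria.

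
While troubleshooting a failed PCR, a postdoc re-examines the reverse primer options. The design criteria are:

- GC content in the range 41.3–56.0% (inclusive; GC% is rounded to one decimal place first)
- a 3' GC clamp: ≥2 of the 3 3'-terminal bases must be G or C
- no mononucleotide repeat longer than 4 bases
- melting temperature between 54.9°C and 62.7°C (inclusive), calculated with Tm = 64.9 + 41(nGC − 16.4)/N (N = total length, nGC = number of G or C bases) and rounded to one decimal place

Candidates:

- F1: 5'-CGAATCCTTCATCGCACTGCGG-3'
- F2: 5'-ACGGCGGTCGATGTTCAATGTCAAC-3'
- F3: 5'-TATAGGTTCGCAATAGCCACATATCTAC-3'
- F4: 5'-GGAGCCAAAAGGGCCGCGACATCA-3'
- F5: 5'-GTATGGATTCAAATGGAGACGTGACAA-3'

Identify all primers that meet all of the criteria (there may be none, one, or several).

None of the candidates satisfy all criteria.

F1 (22 nt, A=4 T=5 G=5 C=8): GC 13/22 = 59.1%, outside 41.3–56.0% ✗; 3' end CGG has 3 G/C ✓; longest run = 2 ✓; Tm = 64.9 + 41·(13 − 16.4)/22 = 58.6°C ✓ — fails.
F2 (25 nt, A=6 T=6 G=7 C=6): GC 13/25 = 52.0% ✓; 3' end AAC has 1 G/C, need ≥2 ✗; longest run = 2 ✓; Tm = 64.9 + 41·(13 − 16.4)/25 = 59.3°C ✓ — fails.
F3 (28 nt, A=9 T=8 G=4 C=7): GC 11/28 = 39.3%, outside 41.3–56.0% ✗; 3' end TAC has 1 G/C, need ≥2 ✗; longest run = 2 ✓; Tm = 64.9 + 41·(11 − 16.4)/28 = 57.0°C ✓ — fails.
F4 (24 nt, A=8 T=1 G=8 C=7): GC 15/24 = 62.5%, outside 41.3–56.0% ✗; 3' end TCA has 1 G/C, need ≥2 ✗; longest run = 4 ✓; Tm = 64.9 + 41·(15 − 16.4)/24 = 62.5°C ✓ — fails.
F5 (27 nt, A=10 T=6 G=8 C=3): GC 11/27 = 40.7%, outside 41.3–56.0% ✗; 3' end CAA has 1 G/C, need ≥2 ✗; longest run = 3 ✓; Tm = 64.9 + 41·(11 − 16.4)/27 = 56.7°C ✓ — fails.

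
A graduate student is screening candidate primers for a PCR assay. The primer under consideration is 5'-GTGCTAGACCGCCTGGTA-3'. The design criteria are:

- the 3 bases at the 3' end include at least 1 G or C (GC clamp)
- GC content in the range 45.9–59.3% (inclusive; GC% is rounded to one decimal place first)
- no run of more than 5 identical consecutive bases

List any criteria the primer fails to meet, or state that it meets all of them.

Fails: GC content.

Base counts: A=3, T=4, G=6, C=5 (length 18).
GC clamp: 3' end GTA has 1 G/C ✓
GC content: GC 11/18 = 61.1%, outside 45.9–59.3% ✗
homopolymer run: longest run = 2 ✓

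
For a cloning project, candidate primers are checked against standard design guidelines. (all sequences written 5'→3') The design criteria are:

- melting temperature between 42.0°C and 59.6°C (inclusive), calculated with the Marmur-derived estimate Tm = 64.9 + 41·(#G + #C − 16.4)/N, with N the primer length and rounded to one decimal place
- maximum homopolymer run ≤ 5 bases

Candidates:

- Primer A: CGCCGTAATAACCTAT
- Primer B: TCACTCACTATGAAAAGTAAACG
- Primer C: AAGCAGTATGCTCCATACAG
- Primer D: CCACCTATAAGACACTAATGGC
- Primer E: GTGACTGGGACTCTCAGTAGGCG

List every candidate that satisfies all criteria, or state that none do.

Primer A (16 nt, A=5 T=4 G=2 C=5): Tm = 64.9 + 41·(7 − 16.4)/16 = 40.8°C, outside 42.0–59.6°C ✗; longest run = 2 ✓ — fails.
Primer B (23 nt, A=10 T=5 G=3 C=5): Tm = 64.9 + 41·(8 − 16.4)/23 = 49.9°C ✓; longest run = 4 ✓ — passes.
Primer C (20 nt, A=7 T=4 G=4 C=5): Tm = 64.9 + 41·(9 − 16.4)/20 = 49.7°C ✓; longest run = 2 ✓ — passes.
Primer D (22 nt, A=8 T=4 G=3 C=7): Tm = 64.9 + 41·(10 − 16.4)/22 = 53.0°C ✓; longest run = 2 ✓ — passes.
Primer E (23 nt, A=4 T=5 G=9 C=5): Tm = 64.9 + 41·(14 − 16.4)/23 = 60.6°C, outside 42.0–59.6°C ✗; longest run = 3 ✓ — fails.

Primer B, Primer C and Primer D.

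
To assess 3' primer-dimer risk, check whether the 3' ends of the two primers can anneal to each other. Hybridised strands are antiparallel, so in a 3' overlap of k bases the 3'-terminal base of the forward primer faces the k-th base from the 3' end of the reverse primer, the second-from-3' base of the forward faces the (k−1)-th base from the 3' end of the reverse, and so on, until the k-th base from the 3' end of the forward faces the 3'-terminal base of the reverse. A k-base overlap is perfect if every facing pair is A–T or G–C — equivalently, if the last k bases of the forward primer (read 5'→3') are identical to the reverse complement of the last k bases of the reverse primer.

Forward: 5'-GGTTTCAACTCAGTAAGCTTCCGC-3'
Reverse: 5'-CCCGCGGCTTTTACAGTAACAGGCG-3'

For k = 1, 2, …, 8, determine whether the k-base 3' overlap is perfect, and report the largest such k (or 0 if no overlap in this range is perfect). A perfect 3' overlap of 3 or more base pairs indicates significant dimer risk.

Last 8 bases (5'→3') — forward …GCTTCCGC, reverse …AACAGGCG.
Reverse complement of the reverse primer's last 8 bases: CGCCTGTT; its first k bases are the reverse complement of the reverse primer's last k bases, so a perfect k-base overlap needs the forward primer's last k bases to equal them.
Comparing (forward last k vs required): k=1: C vs C ✓; k=2: GC vs CG ✗; k=3: CGC vs CGC ✓; k=4: CCGC vs CGCC ✗; k=5: TCCGC vs CGCCT ✗; k=6: TTCCGC vs CGCCTG ✗; k=7: CTTCCGC vs CGCCTGT ✗; k=8: GCTTCCGC vs CGCCTGTT ✗.
Perfect overlaps at k = 1, 3; the largest is 3.

Longest perfect overlap: 3 complementary base pairs; significant dimer risk (threshold 3).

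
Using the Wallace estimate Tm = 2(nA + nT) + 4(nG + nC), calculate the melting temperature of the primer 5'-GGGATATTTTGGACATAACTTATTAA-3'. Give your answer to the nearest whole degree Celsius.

66°C

Base counts: A=9, T=10, G=5, C=2 (length 26).
Tm = 2·(9+10) + 4·(5+2) = 2·19 + 4·7 = 38 + 28 = 66°C.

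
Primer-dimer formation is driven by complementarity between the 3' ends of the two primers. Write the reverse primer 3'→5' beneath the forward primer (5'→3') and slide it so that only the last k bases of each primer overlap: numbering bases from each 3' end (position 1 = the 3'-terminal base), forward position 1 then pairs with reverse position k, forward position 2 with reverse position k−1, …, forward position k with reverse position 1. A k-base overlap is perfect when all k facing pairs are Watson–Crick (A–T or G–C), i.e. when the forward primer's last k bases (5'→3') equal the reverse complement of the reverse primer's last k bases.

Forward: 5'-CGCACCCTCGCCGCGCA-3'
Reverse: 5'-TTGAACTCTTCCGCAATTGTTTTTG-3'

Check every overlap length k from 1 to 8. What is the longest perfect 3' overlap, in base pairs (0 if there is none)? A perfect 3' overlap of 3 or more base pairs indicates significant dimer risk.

Longest perfect overlap: 2 complementary base pairs; below the dimer-risk threshold (threshold 3).

Last 8 bases (5'→3') — forward …GCCGCGCA, reverse …TGTTTTTG.
Reverse complement of the reverse primer's last 8 bases: CAAAAACA; its first k bases are the reverse complement of the reverse primer's last k bases, so a perfect k-base overlap needs the forward primer's last k bases to equal them.
Comparing (forward last k vs required): k=1: A vs C ✗; k=2: CA vs CA ✓; k=3: GCA vs CAA ✗; k=4: CGCA vs CAAA ✗; k=5: GCGCA vs CAAAA ✗; k=6: CGCGCA vs CAAAAA ✗; k=7: CCGCGCA vs CAAAAAC ✗; k=8: GCCGCGCA vs CAAAAACA ✗.
Only k = 2 is perfect, so the longest perfect 3' overlap is 2.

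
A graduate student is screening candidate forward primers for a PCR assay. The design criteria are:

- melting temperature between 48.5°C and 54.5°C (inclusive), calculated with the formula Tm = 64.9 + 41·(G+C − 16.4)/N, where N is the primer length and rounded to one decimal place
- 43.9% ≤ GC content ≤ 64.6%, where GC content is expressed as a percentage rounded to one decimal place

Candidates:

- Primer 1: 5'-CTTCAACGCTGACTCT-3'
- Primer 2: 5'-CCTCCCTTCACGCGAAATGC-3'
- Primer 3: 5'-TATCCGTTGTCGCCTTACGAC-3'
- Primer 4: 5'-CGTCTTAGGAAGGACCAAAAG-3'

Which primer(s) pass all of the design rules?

Primer 1 (16 nt, A=3 T=5 G=2 C=6): Tm = 64.9 + 41·(8 − 16.4)/16 = 43.4°C, outside 48.5–54.5°C ✗; GC 8/16 = 50.0% ✓ — fails.
Primer 2 (20 nt, A=4 T=4 G=3 C=9): Tm = 64.9 + 41·(12 − 16.4)/20 = 55.9°C, outside 48.5–54.5°C ✗; GC 12/20 = 60.0% ✓ — fails.
Primer 3 (21 nt, A=3 T=7 G=4 C=7): Tm = 64.9 + 41·(11 − 16.4)/21 = 54.4°C ✓; GC 11/21 = 52.4% ✓ — passes.
Primer 4 (21 nt, A=8 T=3 G=6 C=4): Tm = 64.9 + 41·(10 − 16.4)/21 = 52.4°C ✓; GC 10/21 = 47.6% ✓ — passes.

Primer 3 and Primer 4.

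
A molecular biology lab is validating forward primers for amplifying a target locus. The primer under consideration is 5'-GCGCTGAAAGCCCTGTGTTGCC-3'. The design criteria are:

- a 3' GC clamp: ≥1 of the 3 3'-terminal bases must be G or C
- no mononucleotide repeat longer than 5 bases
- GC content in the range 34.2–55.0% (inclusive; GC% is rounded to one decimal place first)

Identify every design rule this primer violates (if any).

Fails: GC content.

Base counts: A=3, T=5, G=7, C=7 (length 22).
GC clamp: 3' end GCC has 3 G/C ✓
homopolymer run: longest run = 3 ✓
GC content: GC 14/22 = 63.6%, outside 34.2–55.0% ✗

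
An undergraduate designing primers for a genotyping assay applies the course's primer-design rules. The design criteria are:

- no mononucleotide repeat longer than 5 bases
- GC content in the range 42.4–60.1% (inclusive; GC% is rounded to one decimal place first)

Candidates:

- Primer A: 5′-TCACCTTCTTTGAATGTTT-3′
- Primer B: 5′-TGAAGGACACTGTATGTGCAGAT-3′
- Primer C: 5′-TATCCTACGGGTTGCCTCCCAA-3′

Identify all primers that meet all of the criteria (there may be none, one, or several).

Primer A (19 nt, A=3 T=10 G=2 C=4): longest run = 3 ✓; GC 6/19 = 31.6%, outside 42.4–60.1% ✗ — fails.
Primer B (23 nt, A=7 T=6 G=7 C=3): longest run = 2 ✓; GC 10/23 = 43.5% ✓ — passes.
Primer C (22 nt, A=4 T=6 G=4 C=8): longest run = 3 ✓; GC 12/22 = 54.5% ✓ — passes.

Primer B and Primer C.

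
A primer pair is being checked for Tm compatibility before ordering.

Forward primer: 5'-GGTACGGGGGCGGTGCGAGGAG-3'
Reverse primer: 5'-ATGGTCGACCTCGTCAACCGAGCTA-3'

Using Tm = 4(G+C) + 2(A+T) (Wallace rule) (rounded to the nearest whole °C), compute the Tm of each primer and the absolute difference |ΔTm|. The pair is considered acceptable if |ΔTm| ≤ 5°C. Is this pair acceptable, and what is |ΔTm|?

|ΔTm| = 0°C; the pair is acceptable.

Forward: A=3 T=2 G=14 C=3 → Tm = 2·5 + 4·17 = 78°C.
Reverse: A=6 T=5 G=6 C=8 → Tm = 2·11 + 4·14 = 78°C.
|ΔTm| = |78 − 78| = 0°C, ≤ 5°C.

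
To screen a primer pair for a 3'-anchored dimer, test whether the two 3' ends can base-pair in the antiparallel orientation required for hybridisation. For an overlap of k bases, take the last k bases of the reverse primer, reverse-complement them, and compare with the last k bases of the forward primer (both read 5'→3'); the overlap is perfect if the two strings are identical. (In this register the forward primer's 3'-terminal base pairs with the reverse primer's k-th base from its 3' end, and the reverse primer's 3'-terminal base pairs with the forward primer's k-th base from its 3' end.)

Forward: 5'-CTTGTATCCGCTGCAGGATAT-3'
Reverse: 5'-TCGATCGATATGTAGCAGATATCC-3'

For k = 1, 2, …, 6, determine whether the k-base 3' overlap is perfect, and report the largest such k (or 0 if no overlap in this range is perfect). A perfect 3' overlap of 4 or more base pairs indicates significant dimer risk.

Last 6 bases (5'→3') — forward …GGATAT, reverse …ATATCC.
Reverse complement of the reverse primer's last 6 bases: GGATAT; its first k bases are the reverse complement of the reverse primer's last k bases, so a perfect k-base overlap needs the forward primer's last k bases to equal them.
Comparing (forward last k vs required): k=1: T vs G ✗; k=2: AT vs GG ✗; k=3: TAT vs GGA ✗; k=4: ATAT vs GGAT ✗; k=5: GATAT vs GGATA ✗; k=6: GGATAT vs GGATAT ✓.
Only k = 6 is perfect, so the longest perfect 3' overlap is 6.

Longest perfect overlap: 6 complementary base pairs; significant dimer risk (threshold 4).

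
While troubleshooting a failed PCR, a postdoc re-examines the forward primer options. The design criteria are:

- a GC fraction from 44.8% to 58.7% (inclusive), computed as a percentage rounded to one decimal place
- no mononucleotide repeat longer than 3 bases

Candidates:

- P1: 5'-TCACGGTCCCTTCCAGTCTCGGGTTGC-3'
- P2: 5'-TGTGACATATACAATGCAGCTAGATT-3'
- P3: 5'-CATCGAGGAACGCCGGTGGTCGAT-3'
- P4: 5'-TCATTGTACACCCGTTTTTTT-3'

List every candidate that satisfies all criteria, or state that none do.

P1 (27 nt, A=2 T=8 G=7 C=10): GC 17/27 = 63.0%, outside 44.8–58.7% ✗; longest run = 3 ✓ — fails.
P2 (26 nt, A=9 T=8 G=5 C=4): GC 9/26 = 34.6%, outside 44.8–58.7% ✗; longest run = 2 ✓ — fails.
P3 (24 nt, A=5 T=4 G=9 C=6): GC 15/24 = 62.5%, outside 44.8–58.7% ✗; longest run = 2 ✓ — fails.
P4 (21 nt, A=3 T=11 G=2 C=5): GC 7/21 = 33.3%, outside 44.8–58.7% ✗; longest run = 7, exceeds 3 ✗ — fails.

None of the candidates satisfy all criteria.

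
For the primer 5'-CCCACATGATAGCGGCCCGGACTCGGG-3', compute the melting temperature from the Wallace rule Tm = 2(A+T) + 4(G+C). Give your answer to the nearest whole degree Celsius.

92°C

Base counts: A=5, T=3, G=9, C=10 (length 27).
Tm = 2·(5+3) + 4·(9+10) = 2·8 + 4·19 = 16 + 76 = 92°C.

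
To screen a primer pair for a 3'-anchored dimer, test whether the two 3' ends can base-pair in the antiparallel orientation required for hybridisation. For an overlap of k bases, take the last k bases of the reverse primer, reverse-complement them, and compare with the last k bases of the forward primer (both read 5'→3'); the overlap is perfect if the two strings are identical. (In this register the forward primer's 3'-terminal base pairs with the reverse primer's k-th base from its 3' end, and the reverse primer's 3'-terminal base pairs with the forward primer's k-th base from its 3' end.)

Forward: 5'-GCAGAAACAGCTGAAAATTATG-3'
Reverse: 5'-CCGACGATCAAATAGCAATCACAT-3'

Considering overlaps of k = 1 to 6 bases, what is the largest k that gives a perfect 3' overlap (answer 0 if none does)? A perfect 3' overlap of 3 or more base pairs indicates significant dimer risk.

Longest perfect overlap: 3 complementary base pairs; significant dimer risk (threshold 3).

Last 6 bases (5'→3') — forward …ATTATG, reverse …TCACAT.
Reverse complement of the reverse primer's last 6 bases: ATGTGA; its first k bases are the reverse complement of the reverse primer's last k bases, so a perfect k-base overlap needs the forward primer's last k bases to equal them.
Comparing (forward last k vs required): k=1: G vs A ✗; k=2: TG vs AT ✗; k=3: ATG vs ATG ✓; k=4: TATG vs ATGT ✗; k=5: TTATG vs ATGTG ✗; k=6: ATTATG vs ATGTGA ✗.
Only k = 3 is perfect, so the longest perfect 3' overlap is 3.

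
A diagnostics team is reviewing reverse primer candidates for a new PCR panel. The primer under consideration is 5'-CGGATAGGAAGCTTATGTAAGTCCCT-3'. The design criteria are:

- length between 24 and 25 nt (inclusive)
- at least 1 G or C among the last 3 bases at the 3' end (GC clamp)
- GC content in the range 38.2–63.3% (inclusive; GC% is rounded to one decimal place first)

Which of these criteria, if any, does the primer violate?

Fails: length.

Base counts: A=7, T=7, G=7, C=5 (length 26).
length: length 26, outside 24–25 ✗
GC clamp: 3' end CCT has 2 G/C ✓
GC content: GC 12/26 = 46.2% ✓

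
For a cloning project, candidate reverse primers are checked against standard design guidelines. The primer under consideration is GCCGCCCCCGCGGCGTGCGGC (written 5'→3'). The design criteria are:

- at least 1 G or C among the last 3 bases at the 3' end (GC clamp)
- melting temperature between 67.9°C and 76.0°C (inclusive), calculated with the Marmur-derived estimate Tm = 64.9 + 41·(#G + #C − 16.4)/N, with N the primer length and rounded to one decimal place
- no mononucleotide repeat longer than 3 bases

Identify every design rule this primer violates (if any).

Fails: homopolymer run.

Base counts: A=0, T=1, G=9, C=11 (length 21).
GC clamp: 3' end GGC has 3 G/C ✓
Tm: Tm = 64.9 + 41·(20 − 16.4)/21 = 71.9°C ✓
homopolymer run: longest run = 5, exceeds 3 ✗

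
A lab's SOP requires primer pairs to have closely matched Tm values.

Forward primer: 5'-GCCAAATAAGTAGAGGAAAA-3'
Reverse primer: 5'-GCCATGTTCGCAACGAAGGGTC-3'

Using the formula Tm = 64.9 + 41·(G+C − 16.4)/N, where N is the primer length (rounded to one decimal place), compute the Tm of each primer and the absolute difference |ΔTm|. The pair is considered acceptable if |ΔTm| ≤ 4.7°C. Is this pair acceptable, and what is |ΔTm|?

Forward: G+C = 7, N = 20 → Tm = 64.9 + 41·(7 − 16.4)/20 = 45.6°C.
Reverse: G+C = 13, N = 22 → Tm = 64.9 + 41·(13 − 16.4)/22 = 58.6°C.
|ΔTm| = |45.6 − 58.6| = 13.0°C, > 4.7°C.

|ΔTm| = 13.0°C; the pair is not acceptable.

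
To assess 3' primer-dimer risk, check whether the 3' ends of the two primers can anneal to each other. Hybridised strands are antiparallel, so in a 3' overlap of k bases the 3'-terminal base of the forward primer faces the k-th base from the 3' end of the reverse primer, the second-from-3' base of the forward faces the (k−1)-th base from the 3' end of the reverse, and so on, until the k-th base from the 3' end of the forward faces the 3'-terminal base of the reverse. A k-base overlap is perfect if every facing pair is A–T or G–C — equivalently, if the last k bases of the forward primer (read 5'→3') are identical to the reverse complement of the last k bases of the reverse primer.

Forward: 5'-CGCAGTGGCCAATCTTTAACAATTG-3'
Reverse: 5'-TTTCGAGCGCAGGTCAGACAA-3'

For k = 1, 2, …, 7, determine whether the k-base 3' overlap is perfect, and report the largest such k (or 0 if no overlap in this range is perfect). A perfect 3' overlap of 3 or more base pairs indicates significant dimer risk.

Last 7 bases (5'→3') — forward …ACAATTG, reverse …CAGACAA.
Reverse complement of the reverse primer's last 7 bases: TTGTCTG; its first k bases are the reverse complement of the reverse primer's last k bases, so a perfect k-base overlap needs the forward primer's last k bases to equal them.
Comparing (forward last k vs required): k=1: G vs T ✗; k=2: TG vs TT ✗; k=3: TTG vs TTG ✓; k=4: ATTG vs TTGT ✗; k=5: AATTG vs TTGTC ✗; k=6: CAATTG vs TTGTCT ✗; k=7: ACAATTG vs TTGTCTG ✗.
Only k = 3 is perfect, so the longest perfect 3' overlap is 3.

Longest perfect overlap: 3 complementary base pairs; significant dimer risk (threshold 3).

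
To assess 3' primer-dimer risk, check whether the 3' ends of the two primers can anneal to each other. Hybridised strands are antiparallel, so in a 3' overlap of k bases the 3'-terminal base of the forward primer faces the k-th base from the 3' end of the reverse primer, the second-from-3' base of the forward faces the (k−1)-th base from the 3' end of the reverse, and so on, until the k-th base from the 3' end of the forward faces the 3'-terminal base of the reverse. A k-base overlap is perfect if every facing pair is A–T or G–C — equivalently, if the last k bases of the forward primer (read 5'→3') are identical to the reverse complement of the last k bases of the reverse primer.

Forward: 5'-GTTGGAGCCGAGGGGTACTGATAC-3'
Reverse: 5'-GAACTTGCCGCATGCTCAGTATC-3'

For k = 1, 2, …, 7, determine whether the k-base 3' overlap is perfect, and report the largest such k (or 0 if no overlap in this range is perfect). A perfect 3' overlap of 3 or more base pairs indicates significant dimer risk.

Last 7 bases (5'→3') — forward …CTGATAC, reverse …CAGTATC.
Reverse complement of the reverse primer's last 7 bases: GATACTG; its first k bases are the reverse complement of the reverse primer's last k bases, so a perfect k-base overlap needs the forward primer's last k bases to equal them.
Comparing (forward last k vs required): k=1: C vs G ✗; k=2: AC vs GA ✗; k=3: TAC vs GAT ✗; k=4: ATAC vs GATA ✗; k=5: GATAC vs GATAC ✓; k=6: TGATAC vs GATACT ✗; k=7: CTGATAC vs GATACTG ✗.
Only k = 5 is perfect, so the longest perfect 3' overlap is 5.

Longest perfect overlap: 5 complementary base pairs; significant dimer risk (threshold 3).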